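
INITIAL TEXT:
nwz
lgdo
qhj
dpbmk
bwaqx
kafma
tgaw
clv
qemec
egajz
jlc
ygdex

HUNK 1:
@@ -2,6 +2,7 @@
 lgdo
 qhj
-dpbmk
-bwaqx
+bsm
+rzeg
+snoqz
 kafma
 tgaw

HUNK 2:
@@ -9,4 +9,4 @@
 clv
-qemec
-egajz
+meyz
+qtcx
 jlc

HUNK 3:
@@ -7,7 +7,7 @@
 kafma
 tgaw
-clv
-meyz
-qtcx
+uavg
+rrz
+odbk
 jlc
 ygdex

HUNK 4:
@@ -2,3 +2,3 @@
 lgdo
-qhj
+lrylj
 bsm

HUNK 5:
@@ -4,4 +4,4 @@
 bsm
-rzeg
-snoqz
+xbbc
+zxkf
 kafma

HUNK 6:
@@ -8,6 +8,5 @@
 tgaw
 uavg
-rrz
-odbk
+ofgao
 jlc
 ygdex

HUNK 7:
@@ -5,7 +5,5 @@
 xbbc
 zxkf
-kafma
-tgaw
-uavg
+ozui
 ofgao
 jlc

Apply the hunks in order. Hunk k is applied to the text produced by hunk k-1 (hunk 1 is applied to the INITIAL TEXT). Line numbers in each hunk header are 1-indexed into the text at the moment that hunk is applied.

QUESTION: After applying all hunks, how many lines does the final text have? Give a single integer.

Hunk 1: at line 2 remove [dpbmk,bwaqx] add [bsm,rzeg,snoqz] -> 13 lines: nwz lgdo qhj bsm rzeg snoqz kafma tgaw clv qemec egajz jlc ygdex
Hunk 2: at line 9 remove [qemec,egajz] add [meyz,qtcx] -> 13 lines: nwz lgdo qhj bsm rzeg snoqz kafma tgaw clv meyz qtcx jlc ygdex
Hunk 3: at line 7 remove [clv,meyz,qtcx] add [uavg,rrz,odbk] -> 13 lines: nwz lgdo qhj bsm rzeg snoqz kafma tgaw uavg rrz odbk jlc ygdex
Hunk 4: at line 2 remove [qhj] add [lrylj] -> 13 lines: nwz lgdo lrylj bsm rzeg snoqz kafma tgaw uavg rrz odbk jlc ygdex
Hunk 5: at line 4 remove [rzeg,snoqz] add [xbbc,zxkf] -> 13 lines: nwz lgdo lrylj bsm xbbc zxkf kafma tgaw uavg rrz odbk jlc ygdex
Hunk 6: at line 8 remove [rrz,odbk] add [ofgao] -> 12 lines: nwz lgdo lrylj bsm xbbc zxkf kafma tgaw uavg ofgao jlc ygdex
Hunk 7: at line 5 remove [kafma,tgaw,uavg] add [ozui] -> 10 lines: nwz lgdo lrylj bsm xbbc zxkf ozui ofgao jlc ygdex
Final line count: 10

Answer: 10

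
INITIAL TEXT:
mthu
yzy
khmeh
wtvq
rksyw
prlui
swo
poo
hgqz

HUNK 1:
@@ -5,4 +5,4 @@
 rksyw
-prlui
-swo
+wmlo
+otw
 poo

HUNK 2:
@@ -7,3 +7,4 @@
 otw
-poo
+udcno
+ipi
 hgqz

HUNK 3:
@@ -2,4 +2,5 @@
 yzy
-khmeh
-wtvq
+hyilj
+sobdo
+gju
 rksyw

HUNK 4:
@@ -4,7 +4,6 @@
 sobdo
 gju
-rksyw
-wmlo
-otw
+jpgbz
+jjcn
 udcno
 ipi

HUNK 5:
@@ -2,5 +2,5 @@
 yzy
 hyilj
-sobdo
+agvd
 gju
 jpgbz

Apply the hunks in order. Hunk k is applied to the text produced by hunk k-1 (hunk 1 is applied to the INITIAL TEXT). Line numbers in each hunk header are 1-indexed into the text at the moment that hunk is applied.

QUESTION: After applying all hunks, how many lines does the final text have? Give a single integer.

Answer: 10

Derivation:
Hunk 1: at line 5 remove [prlui,swo] add [wmlo,otw] -> 9 lines: mthu yzy khmeh wtvq rksyw wmlo otw poo hgqz
Hunk 2: at line 7 remove [poo] add [udcno,ipi] -> 10 lines: mthu yzy khmeh wtvq rksyw wmlo otw udcno ipi hgqz
Hunk 3: at line 2 remove [khmeh,wtvq] add [hyilj,sobdo,gju] -> 11 lines: mthu yzy hyilj sobdo gju rksyw wmlo otw udcno ipi hgqz
Hunk 4: at line 4 remove [rksyw,wmlo,otw] add [jpgbz,jjcn] -> 10 lines: mthu yzy hyilj sobdo gju jpgbz jjcn udcno ipi hgqz
Hunk 5: at line 2 remove [sobdo] add [agvd] -> 10 lines: mthu yzy hyilj agvd gju jpgbz jjcn udcno ipi hgqz
Final line count: 10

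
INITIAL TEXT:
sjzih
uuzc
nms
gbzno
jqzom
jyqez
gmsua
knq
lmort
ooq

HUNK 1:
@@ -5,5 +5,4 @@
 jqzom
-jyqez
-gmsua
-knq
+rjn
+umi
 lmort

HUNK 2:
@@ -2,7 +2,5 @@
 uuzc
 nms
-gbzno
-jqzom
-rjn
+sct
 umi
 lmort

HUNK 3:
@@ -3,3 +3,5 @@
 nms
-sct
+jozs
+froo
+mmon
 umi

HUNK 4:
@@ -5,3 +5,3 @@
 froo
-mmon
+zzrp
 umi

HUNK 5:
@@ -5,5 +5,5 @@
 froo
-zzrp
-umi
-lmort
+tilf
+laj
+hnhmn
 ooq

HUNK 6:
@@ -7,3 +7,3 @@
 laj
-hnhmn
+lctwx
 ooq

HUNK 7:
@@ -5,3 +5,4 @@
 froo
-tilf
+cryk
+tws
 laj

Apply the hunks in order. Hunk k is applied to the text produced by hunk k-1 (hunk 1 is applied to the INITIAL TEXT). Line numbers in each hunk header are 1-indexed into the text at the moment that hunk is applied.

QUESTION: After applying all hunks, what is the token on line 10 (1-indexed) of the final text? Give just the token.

Hunk 1: at line 5 remove [jyqez,gmsua,knq] add [rjn,umi] -> 9 lines: sjzih uuzc nms gbzno jqzom rjn umi lmort ooq
Hunk 2: at line 2 remove [gbzno,jqzom,rjn] add [sct] -> 7 lines: sjzih uuzc nms sct umi lmort ooq
Hunk 3: at line 3 remove [sct] add [jozs,froo,mmon] -> 9 lines: sjzih uuzc nms jozs froo mmon umi lmort ooq
Hunk 4: at line 5 remove [mmon] add [zzrp] -> 9 lines: sjzih uuzc nms jozs froo zzrp umi lmort ooq
Hunk 5: at line 5 remove [zzrp,umi,lmort] add [tilf,laj,hnhmn] -> 9 lines: sjzih uuzc nms jozs froo tilf laj hnhmn ooq
Hunk 6: at line 7 remove [hnhmn] add [lctwx] -> 9 lines: sjzih uuzc nms jozs froo tilf laj lctwx ooq
Hunk 7: at line 5 remove [tilf] add [cryk,tws] -> 10 lines: sjzih uuzc nms jozs froo cryk tws laj lctwx ooq
Final line 10: ooq

Answer: ooq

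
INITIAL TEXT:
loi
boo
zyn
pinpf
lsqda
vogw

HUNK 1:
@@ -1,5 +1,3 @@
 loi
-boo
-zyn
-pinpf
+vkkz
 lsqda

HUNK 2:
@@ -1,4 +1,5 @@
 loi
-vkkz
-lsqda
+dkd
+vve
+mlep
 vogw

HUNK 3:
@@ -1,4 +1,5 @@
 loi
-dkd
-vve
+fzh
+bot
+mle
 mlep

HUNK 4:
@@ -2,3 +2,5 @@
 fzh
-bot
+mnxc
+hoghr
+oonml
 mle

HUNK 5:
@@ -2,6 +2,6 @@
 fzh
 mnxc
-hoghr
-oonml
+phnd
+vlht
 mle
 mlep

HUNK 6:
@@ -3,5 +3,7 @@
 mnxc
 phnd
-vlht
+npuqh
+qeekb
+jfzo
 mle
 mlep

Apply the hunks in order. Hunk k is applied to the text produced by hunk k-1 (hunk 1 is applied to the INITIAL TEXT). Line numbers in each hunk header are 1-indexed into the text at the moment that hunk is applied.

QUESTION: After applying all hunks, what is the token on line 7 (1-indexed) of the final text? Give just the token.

Answer: jfzo

Derivation:
Hunk 1: at line 1 remove [boo,zyn,pinpf] add [vkkz] -> 4 lines: loi vkkz lsqda vogw
Hunk 2: at line 1 remove [vkkz,lsqda] add [dkd,vve,mlep] -> 5 lines: loi dkd vve mlep vogw
Hunk 3: at line 1 remove [dkd,vve] add [fzh,bot,mle] -> 6 lines: loi fzh bot mle mlep vogw
Hunk 4: at line 2 remove [bot] add [mnxc,hoghr,oonml] -> 8 lines: loi fzh mnxc hoghr oonml mle mlep vogw
Hunk 5: at line 2 remove [hoghr,oonml] add [phnd,vlht] -> 8 lines: loi fzh mnxc phnd vlht mle mlep vogw
Hunk 6: at line 3 remove [vlht] add [npuqh,qeekb,jfzo] -> 10 lines: loi fzh mnxc phnd npuqh qeekb jfzo mle mlep vogw
Final line 7: jfzo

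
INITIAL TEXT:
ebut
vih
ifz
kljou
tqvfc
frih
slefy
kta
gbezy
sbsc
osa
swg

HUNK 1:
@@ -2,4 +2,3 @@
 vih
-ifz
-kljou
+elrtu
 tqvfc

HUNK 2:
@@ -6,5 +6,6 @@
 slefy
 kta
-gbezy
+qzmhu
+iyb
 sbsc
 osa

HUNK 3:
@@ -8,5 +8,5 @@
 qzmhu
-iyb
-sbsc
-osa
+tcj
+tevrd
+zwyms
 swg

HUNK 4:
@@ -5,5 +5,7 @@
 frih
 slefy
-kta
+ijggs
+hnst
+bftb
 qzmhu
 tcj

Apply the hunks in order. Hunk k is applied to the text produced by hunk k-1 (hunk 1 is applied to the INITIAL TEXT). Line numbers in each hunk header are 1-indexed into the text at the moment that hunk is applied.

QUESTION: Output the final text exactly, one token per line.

Answer: ebut
vih
elrtu
tqvfc
frih
slefy
ijggs
hnst
bftb
qzmhu
tcj
tevrd
zwyms
swg

Derivation:
Hunk 1: at line 2 remove [ifz,kljou] add [elrtu] -> 11 lines: ebut vih elrtu tqvfc frih slefy kta gbezy sbsc osa swg
Hunk 2: at line 6 remove [gbezy] add [qzmhu,iyb] -> 12 lines: ebut vih elrtu tqvfc frih slefy kta qzmhu iyb sbsc osa swg
Hunk 3: at line 8 remove [iyb,sbsc,osa] add [tcj,tevrd,zwyms] -> 12 lines: ebut vih elrtu tqvfc frih slefy kta qzmhu tcj tevrd zwyms swg
Hunk 4: at line 5 remove [kta] add [ijggs,hnst,bftb] -> 14 lines: ebut vih elrtu tqvfc frih slefy ijggs hnst bftb qzmhu tcj tevrd zwyms swg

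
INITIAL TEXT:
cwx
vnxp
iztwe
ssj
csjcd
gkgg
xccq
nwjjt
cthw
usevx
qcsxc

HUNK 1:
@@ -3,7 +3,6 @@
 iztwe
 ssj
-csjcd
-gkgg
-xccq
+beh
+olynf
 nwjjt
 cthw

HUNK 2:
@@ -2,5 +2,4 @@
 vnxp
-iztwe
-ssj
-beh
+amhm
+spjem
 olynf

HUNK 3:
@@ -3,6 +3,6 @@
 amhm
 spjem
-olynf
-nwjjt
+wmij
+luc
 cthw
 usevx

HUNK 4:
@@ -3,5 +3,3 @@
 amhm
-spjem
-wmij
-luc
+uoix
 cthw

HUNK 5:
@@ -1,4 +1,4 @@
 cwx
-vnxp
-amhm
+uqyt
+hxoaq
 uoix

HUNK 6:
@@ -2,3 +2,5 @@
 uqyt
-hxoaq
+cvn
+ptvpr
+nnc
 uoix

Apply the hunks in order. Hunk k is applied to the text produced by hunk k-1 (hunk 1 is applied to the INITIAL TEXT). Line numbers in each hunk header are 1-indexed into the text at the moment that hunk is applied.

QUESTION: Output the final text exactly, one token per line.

Hunk 1: at line 3 remove [csjcd,gkgg,xccq] add [beh,olynf] -> 10 lines: cwx vnxp iztwe ssj beh olynf nwjjt cthw usevx qcsxc
Hunk 2: at line 2 remove [iztwe,ssj,beh] add [amhm,spjem] -> 9 lines: cwx vnxp amhm spjem olynf nwjjt cthw usevx qcsxc
Hunk 3: at line 3 remove [olynf,nwjjt] add [wmij,luc] -> 9 lines: cwx vnxp amhm spjem wmij luc cthw usevx qcsxc
Hunk 4: at line 3 remove [spjem,wmij,luc] add [uoix] -> 7 lines: cwx vnxp amhm uoix cthw usevx qcsxc
Hunk 5: at line 1 remove [vnxp,amhm] add [uqyt,hxoaq] -> 7 lines: cwx uqyt hxoaq uoix cthw usevx qcsxc
Hunk 6: at line 2 remove [hxoaq] add [cvn,ptvpr,nnc] -> 9 lines: cwx uqyt cvn ptvpr nnc uoix cthw usevx qcsxc

Answer: cwx
uqyt
cvn
ptvpr
nnc
uoix
cthw
usevx
qcsxc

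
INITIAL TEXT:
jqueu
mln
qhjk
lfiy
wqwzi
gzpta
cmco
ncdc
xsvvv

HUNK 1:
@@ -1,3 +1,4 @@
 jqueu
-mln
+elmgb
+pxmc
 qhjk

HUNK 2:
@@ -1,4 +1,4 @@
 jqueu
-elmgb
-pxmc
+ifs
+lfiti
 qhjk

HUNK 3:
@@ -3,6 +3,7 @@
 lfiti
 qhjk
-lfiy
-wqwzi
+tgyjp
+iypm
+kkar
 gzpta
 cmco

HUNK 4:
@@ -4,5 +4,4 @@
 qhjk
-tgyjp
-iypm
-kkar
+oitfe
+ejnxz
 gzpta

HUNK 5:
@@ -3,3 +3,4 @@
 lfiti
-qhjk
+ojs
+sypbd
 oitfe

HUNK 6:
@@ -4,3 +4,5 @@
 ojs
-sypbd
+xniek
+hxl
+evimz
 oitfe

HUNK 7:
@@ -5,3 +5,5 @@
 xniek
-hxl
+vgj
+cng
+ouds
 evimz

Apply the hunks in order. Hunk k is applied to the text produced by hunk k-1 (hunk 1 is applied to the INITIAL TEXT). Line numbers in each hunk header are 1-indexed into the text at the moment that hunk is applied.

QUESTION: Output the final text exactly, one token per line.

Answer: jqueu
ifs
lfiti
ojs
xniek
vgj
cng
ouds
evimz
oitfe
ejnxz
gzpta
cmco
ncdc
xsvvv

Derivation:
Hunk 1: at line 1 remove [mln] add [elmgb,pxmc] -> 10 lines: jqueu elmgb pxmc qhjk lfiy wqwzi gzpta cmco ncdc xsvvv
Hunk 2: at line 1 remove [elmgb,pxmc] add [ifs,lfiti] -> 10 lines: jqueu ifs lfiti qhjk lfiy wqwzi gzpta cmco ncdc xsvvv
Hunk 3: at line 3 remove [lfiy,wqwzi] add [tgyjp,iypm,kkar] -> 11 lines: jqueu ifs lfiti qhjk tgyjp iypm kkar gzpta cmco ncdc xsvvv
Hunk 4: at line 4 remove [tgyjp,iypm,kkar] add [oitfe,ejnxz] -> 10 lines: jqueu ifs lfiti qhjk oitfe ejnxz gzpta cmco ncdc xsvvv
Hunk 5: at line 3 remove [qhjk] add [ojs,sypbd] -> 11 lines: jqueu ifs lfiti ojs sypbd oitfe ejnxz gzpta cmco ncdc xsvvv
Hunk 6: at line 4 remove [sypbd] add [xniek,hxl,evimz] -> 13 lines: jqueu ifs lfiti ojs xniek hxl evimz oitfe ejnxz gzpta cmco ncdc xsvvv
Hunk 7: at line 5 remove [hxl] add [vgj,cng,ouds] -> 15 lines: jqueu ifs lfiti ojs xniek vgj cng ouds evimz oitfe ejnxz gzpta cmco ncdc xsvvv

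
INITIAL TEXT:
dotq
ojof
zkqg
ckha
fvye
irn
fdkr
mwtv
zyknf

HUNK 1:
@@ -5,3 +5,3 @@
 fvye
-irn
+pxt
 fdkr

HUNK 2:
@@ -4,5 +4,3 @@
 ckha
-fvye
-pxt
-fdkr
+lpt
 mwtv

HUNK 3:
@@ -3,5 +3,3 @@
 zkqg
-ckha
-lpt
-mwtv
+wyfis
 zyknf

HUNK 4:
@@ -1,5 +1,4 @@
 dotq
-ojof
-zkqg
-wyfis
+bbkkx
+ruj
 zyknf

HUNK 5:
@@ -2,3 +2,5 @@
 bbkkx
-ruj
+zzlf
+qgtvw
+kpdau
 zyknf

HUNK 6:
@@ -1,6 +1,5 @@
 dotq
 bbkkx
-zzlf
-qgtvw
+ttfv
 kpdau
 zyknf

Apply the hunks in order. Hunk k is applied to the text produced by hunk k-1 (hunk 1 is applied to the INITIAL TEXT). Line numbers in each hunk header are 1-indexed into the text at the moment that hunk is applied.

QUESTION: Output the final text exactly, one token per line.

Answer: dotq
bbkkx
ttfv
kpdau
zyknf

Derivation:
Hunk 1: at line 5 remove [irn] add [pxt] -> 9 lines: dotq ojof zkqg ckha fvye pxt fdkr mwtv zyknf
Hunk 2: at line 4 remove [fvye,pxt,fdkr] add [lpt] -> 7 lines: dotq ojof zkqg ckha lpt mwtv zyknf
Hunk 3: at line 3 remove [ckha,lpt,mwtv] add [wyfis] -> 5 lines: dotq ojof zkqg wyfis zyknf
Hunk 4: at line 1 remove [ojof,zkqg,wyfis] add [bbkkx,ruj] -> 4 lines: dotq bbkkx ruj zyknf
Hunk 5: at line 2 remove [ruj] add [zzlf,qgtvw,kpdau] -> 6 lines: dotq bbkkx zzlf qgtvw kpdau zyknf
Hunk 6: at line 1 remove [zzlf,qgtvw] add [ttfv] -> 5 lines: dotq bbkkx ttfv kpdau zyknf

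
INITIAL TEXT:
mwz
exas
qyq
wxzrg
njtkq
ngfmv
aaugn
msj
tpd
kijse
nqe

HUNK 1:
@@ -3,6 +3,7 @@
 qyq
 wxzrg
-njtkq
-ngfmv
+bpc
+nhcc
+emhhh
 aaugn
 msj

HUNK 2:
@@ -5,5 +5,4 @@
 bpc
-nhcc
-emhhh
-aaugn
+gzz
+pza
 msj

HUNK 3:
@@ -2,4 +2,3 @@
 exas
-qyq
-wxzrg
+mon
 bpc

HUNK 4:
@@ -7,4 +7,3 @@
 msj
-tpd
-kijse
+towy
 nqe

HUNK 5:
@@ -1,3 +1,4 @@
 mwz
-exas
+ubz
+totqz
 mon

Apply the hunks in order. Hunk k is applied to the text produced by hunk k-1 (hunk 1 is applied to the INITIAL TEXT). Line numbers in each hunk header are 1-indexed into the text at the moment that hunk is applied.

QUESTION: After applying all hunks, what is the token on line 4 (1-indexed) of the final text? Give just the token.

Answer: mon

Derivation:
Hunk 1: at line 3 remove [njtkq,ngfmv] add [bpc,nhcc,emhhh] -> 12 lines: mwz exas qyq wxzrg bpc nhcc emhhh aaugn msj tpd kijse nqe
Hunk 2: at line 5 remove [nhcc,emhhh,aaugn] add [gzz,pza] -> 11 lines: mwz exas qyq wxzrg bpc gzz pza msj tpd kijse nqe
Hunk 3: at line 2 remove [qyq,wxzrg] add [mon] -> 10 lines: mwz exas mon bpc gzz pza msj tpd kijse nqe
Hunk 4: at line 7 remove [tpd,kijse] add [towy] -> 9 lines: mwz exas mon bpc gzz pza msj towy nqe
Hunk 5: at line 1 remove [exas] add [ubz,totqz] -> 10 lines: mwz ubz totqz mon bpc gzz pza msj towy nqe
Final line 4: mon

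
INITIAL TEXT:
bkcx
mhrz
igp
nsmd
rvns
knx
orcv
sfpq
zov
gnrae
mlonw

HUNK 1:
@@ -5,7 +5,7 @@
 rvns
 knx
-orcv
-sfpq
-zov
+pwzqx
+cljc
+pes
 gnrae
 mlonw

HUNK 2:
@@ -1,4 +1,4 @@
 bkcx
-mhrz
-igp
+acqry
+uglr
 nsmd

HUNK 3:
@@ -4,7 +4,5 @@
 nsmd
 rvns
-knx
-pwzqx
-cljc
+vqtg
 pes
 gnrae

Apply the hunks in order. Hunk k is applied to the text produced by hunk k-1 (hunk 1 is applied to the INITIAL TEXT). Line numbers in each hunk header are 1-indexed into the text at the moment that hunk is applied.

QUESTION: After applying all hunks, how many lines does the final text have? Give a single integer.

Hunk 1: at line 5 remove [orcv,sfpq,zov] add [pwzqx,cljc,pes] -> 11 lines: bkcx mhrz igp nsmd rvns knx pwzqx cljc pes gnrae mlonw
Hunk 2: at line 1 remove [mhrz,igp] add [acqry,uglr] -> 11 lines: bkcx acqry uglr nsmd rvns knx pwzqx cljc pes gnrae mlonw
Hunk 3: at line 4 remove [knx,pwzqx,cljc] add [vqtg] -> 9 lines: bkcx acqry uglr nsmd rvns vqtg pes gnrae mlonw
Final line count: 9

Answer: 9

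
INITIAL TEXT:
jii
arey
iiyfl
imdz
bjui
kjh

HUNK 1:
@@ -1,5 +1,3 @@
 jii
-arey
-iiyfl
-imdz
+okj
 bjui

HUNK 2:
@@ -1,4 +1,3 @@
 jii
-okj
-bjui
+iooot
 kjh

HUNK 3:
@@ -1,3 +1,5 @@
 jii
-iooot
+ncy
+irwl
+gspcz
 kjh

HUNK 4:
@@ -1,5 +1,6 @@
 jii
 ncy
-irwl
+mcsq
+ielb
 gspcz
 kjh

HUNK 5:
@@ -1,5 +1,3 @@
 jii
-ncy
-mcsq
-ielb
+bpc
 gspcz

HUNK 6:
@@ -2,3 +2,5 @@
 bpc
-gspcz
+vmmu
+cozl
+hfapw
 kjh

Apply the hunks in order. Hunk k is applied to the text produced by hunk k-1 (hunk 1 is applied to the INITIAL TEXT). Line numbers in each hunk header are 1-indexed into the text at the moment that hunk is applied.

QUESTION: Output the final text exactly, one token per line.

Answer: jii
bpc
vmmu
cozl
hfapw
kjh

Derivation:
Hunk 1: at line 1 remove [arey,iiyfl,imdz] add [okj] -> 4 lines: jii okj bjui kjh
Hunk 2: at line 1 remove [okj,bjui] add [iooot] -> 3 lines: jii iooot kjh
Hunk 3: at line 1 remove [iooot] add [ncy,irwl,gspcz] -> 5 lines: jii ncy irwl gspcz kjh
Hunk 4: at line 1 remove [irwl] add [mcsq,ielb] -> 6 lines: jii ncy mcsq ielb gspcz kjh
Hunk 5: at line 1 remove [ncy,mcsq,ielb] add [bpc] -> 4 lines: jii bpc gspcz kjh
Hunk 6: at line 2 remove [gspcz] add [vmmu,cozl,hfapw] -> 6 lines: jii bpc vmmu cozl hfapw kjh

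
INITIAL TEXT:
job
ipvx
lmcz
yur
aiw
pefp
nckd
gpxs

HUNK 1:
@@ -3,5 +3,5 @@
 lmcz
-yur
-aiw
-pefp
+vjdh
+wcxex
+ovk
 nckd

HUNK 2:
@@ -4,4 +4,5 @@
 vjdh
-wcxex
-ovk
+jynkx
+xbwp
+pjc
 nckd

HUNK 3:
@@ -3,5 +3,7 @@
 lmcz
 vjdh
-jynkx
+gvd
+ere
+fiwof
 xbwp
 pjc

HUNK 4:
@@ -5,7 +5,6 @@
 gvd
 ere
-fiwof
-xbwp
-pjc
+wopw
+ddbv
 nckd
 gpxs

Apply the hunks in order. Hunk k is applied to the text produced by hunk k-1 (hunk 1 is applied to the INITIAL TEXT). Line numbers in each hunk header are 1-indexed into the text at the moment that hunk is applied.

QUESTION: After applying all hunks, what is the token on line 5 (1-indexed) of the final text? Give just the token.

Answer: gvd

Derivation:
Hunk 1: at line 3 remove [yur,aiw,pefp] add [vjdh,wcxex,ovk] -> 8 lines: job ipvx lmcz vjdh wcxex ovk nckd gpxs
Hunk 2: at line 4 remove [wcxex,ovk] add [jynkx,xbwp,pjc] -> 9 lines: job ipvx lmcz vjdh jynkx xbwp pjc nckd gpxs
Hunk 3: at line 3 remove [jynkx] add [gvd,ere,fiwof] -> 11 lines: job ipvx lmcz vjdh gvd ere fiwof xbwp pjc nckd gpxs
Hunk 4: at line 5 remove [fiwof,xbwp,pjc] add [wopw,ddbv] -> 10 lines: job ipvx lmcz vjdh gvd ere wopw ddbv nckd gpxs
Final line 5: gvd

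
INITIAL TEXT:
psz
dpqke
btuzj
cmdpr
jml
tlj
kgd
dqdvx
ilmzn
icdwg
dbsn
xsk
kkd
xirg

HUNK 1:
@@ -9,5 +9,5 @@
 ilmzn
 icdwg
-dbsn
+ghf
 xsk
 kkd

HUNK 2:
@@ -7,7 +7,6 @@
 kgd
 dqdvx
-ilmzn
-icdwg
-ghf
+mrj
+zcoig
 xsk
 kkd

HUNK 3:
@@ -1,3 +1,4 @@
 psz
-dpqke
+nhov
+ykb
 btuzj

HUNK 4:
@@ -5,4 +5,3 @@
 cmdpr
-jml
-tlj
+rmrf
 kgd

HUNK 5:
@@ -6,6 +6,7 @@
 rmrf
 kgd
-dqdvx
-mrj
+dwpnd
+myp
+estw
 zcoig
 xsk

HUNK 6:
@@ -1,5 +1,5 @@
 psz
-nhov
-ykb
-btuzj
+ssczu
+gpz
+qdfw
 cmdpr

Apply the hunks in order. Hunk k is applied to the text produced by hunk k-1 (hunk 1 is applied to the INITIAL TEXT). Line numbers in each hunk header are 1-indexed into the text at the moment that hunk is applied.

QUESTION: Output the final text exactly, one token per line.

Hunk 1: at line 9 remove [dbsn] add [ghf] -> 14 lines: psz dpqke btuzj cmdpr jml tlj kgd dqdvx ilmzn icdwg ghf xsk kkd xirg
Hunk 2: at line 7 remove [ilmzn,icdwg,ghf] add [mrj,zcoig] -> 13 lines: psz dpqke btuzj cmdpr jml tlj kgd dqdvx mrj zcoig xsk kkd xirg
Hunk 3: at line 1 remove [dpqke] add [nhov,ykb] -> 14 lines: psz nhov ykb btuzj cmdpr jml tlj kgd dqdvx mrj zcoig xsk kkd xirg
Hunk 4: at line 5 remove [jml,tlj] add [rmrf] -> 13 lines: psz nhov ykb btuzj cmdpr rmrf kgd dqdvx mrj zcoig xsk kkd xirg
Hunk 5: at line 6 remove [dqdvx,mrj] add [dwpnd,myp,estw] -> 14 lines: psz nhov ykb btuzj cmdpr rmrf kgd dwpnd myp estw zcoig xsk kkd xirg
Hunk 6: at line 1 remove [nhov,ykb,btuzj] add [ssczu,gpz,qdfw] -> 14 lines: psz ssczu gpz qdfw cmdpr rmrf kgd dwpnd myp estw zcoig xsk kkd xirg

Answer: psz
ssczu
gpz
qdfw
cmdpr
rmrf
kgd
dwpnd
myp
estw
zcoig
xsk
kkd
xirg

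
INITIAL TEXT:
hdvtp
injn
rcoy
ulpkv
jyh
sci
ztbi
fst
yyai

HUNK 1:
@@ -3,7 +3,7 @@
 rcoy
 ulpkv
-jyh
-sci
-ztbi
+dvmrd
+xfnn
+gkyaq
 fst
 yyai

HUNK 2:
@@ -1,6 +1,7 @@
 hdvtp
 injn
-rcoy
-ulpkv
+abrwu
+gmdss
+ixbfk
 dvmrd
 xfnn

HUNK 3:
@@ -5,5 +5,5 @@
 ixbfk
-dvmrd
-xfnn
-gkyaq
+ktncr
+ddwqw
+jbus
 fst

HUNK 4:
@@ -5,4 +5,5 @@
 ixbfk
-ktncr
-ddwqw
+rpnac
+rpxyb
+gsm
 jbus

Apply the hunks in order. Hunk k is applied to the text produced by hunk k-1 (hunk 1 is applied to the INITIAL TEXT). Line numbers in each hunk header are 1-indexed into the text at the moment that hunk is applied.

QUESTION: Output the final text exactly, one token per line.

Answer: hdvtp
injn
abrwu
gmdss
ixbfk
rpnac
rpxyb
gsm
jbus
fst
yyai

Derivation:
Hunk 1: at line 3 remove [jyh,sci,ztbi] add [dvmrd,xfnn,gkyaq] -> 9 lines: hdvtp injn rcoy ulpkv dvmrd xfnn gkyaq fst yyai
Hunk 2: at line 1 remove [rcoy,ulpkv] add [abrwu,gmdss,ixbfk] -> 10 lines: hdvtp injn abrwu gmdss ixbfk dvmrd xfnn gkyaq fst yyai
Hunk 3: at line 5 remove [dvmrd,xfnn,gkyaq] add [ktncr,ddwqw,jbus] -> 10 lines: hdvtp injn abrwu gmdss ixbfk ktncr ddwqw jbus fst yyai
Hunk 4: at line 5 remove [ktncr,ddwqw] add [rpnac,rpxyb,gsm] -> 11 lines: hdvtp injn abrwu gmdss ixbfk rpnac rpxyb gsm jbus fst yyai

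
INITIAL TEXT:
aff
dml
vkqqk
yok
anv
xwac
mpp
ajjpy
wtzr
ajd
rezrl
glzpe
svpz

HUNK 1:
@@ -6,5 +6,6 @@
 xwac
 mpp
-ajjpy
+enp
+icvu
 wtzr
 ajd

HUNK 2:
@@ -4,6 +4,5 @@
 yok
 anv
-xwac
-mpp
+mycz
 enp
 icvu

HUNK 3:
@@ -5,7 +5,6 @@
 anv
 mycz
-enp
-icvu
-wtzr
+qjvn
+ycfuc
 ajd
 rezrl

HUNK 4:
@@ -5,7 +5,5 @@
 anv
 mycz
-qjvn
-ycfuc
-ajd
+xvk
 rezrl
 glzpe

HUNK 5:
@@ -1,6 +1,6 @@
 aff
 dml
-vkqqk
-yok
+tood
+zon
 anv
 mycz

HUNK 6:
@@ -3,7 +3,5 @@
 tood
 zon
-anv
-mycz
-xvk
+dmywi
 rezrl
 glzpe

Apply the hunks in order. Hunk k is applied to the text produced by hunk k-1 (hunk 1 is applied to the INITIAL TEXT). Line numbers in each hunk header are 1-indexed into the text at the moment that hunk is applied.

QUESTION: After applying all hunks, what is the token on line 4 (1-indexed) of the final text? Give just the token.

Hunk 1: at line 6 remove [ajjpy] add [enp,icvu] -> 14 lines: aff dml vkqqk yok anv xwac mpp enp icvu wtzr ajd rezrl glzpe svpz
Hunk 2: at line 4 remove [xwac,mpp] add [mycz] -> 13 lines: aff dml vkqqk yok anv mycz enp icvu wtzr ajd rezrl glzpe svpz
Hunk 3: at line 5 remove [enp,icvu,wtzr] add [qjvn,ycfuc] -> 12 lines: aff dml vkqqk yok anv mycz qjvn ycfuc ajd rezrl glzpe svpz
Hunk 4: at line 5 remove [qjvn,ycfuc,ajd] add [xvk] -> 10 lines: aff dml vkqqk yok anv mycz xvk rezrl glzpe svpz
Hunk 5: at line 1 remove [vkqqk,yok] add [tood,zon] -> 10 lines: aff dml tood zon anv mycz xvk rezrl glzpe svpz
Hunk 6: at line 3 remove [anv,mycz,xvk] add [dmywi] -> 8 lines: aff dml tood zon dmywi rezrl glzpe svpz
Final line 4: zon

Answer: zon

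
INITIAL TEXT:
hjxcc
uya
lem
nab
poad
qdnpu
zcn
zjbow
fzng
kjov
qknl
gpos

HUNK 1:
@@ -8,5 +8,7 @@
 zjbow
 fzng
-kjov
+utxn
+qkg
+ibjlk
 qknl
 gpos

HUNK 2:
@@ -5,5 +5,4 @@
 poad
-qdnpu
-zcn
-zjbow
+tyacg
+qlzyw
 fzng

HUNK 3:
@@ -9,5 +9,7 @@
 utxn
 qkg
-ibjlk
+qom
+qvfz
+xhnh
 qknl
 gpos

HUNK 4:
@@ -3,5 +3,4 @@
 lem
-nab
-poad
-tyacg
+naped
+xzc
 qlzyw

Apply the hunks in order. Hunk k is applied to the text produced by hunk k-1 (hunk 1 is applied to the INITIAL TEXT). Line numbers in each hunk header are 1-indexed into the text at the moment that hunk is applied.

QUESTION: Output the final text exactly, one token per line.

Hunk 1: at line 8 remove [kjov] add [utxn,qkg,ibjlk] -> 14 lines: hjxcc uya lem nab poad qdnpu zcn zjbow fzng utxn qkg ibjlk qknl gpos
Hunk 2: at line 5 remove [qdnpu,zcn,zjbow] add [tyacg,qlzyw] -> 13 lines: hjxcc uya lem nab poad tyacg qlzyw fzng utxn qkg ibjlk qknl gpos
Hunk 3: at line 9 remove [ibjlk] add [qom,qvfz,xhnh] -> 15 lines: hjxcc uya lem nab poad tyacg qlzyw fzng utxn qkg qom qvfz xhnh qknl gpos
Hunk 4: at line 3 remove [nab,poad,tyacg] add [naped,xzc] -> 14 lines: hjxcc uya lem naped xzc qlzyw fzng utxn qkg qom qvfz xhnh qknl gpos

Answer: hjxcc
uya
lem
naped
xzc
qlzyw
fzng
utxn
qkg
qom
qvfz
xhnh
qknl
gpos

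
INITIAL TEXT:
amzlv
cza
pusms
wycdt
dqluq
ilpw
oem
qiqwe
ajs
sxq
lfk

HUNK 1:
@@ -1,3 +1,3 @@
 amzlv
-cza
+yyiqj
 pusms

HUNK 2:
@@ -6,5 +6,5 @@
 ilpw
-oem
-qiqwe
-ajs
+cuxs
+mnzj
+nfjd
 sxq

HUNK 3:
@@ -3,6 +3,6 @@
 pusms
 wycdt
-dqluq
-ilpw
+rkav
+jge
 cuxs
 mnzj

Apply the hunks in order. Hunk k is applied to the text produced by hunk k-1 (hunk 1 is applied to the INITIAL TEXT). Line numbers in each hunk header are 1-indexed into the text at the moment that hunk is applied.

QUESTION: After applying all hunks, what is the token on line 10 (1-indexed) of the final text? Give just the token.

Hunk 1: at line 1 remove [cza] add [yyiqj] -> 11 lines: amzlv yyiqj pusms wycdt dqluq ilpw oem qiqwe ajs sxq lfk
Hunk 2: at line 6 remove [oem,qiqwe,ajs] add [cuxs,mnzj,nfjd] -> 11 lines: amzlv yyiqj pusms wycdt dqluq ilpw cuxs mnzj nfjd sxq lfk
Hunk 3: at line 3 remove [dqluq,ilpw] add [rkav,jge] -> 11 lines: amzlv yyiqj pusms wycdt rkav jge cuxs mnzj nfjd sxq lfk
Final line 10: sxq

Answer: sxq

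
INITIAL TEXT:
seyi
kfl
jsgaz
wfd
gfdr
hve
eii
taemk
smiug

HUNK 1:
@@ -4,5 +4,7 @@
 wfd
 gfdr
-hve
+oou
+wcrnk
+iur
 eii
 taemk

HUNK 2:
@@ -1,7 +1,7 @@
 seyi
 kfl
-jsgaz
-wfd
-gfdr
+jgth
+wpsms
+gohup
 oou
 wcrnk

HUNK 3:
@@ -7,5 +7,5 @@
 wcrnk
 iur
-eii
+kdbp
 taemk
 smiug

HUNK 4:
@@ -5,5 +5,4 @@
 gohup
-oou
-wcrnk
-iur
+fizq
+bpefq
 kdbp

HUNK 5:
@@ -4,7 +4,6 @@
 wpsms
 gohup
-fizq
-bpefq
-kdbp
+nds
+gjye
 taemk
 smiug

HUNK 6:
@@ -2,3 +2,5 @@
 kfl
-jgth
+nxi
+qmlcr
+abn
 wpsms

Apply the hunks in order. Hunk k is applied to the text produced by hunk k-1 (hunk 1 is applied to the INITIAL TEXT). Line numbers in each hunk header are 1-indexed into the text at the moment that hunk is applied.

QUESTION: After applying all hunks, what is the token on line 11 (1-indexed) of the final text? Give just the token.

Hunk 1: at line 4 remove [hve] add [oou,wcrnk,iur] -> 11 lines: seyi kfl jsgaz wfd gfdr oou wcrnk iur eii taemk smiug
Hunk 2: at line 1 remove [jsgaz,wfd,gfdr] add [jgth,wpsms,gohup] -> 11 lines: seyi kfl jgth wpsms gohup oou wcrnk iur eii taemk smiug
Hunk 3: at line 7 remove [eii] add [kdbp] -> 11 lines: seyi kfl jgth wpsms gohup oou wcrnk iur kdbp taemk smiug
Hunk 4: at line 5 remove [oou,wcrnk,iur] add [fizq,bpefq] -> 10 lines: seyi kfl jgth wpsms gohup fizq bpefq kdbp taemk smiug
Hunk 5: at line 4 remove [fizq,bpefq,kdbp] add [nds,gjye] -> 9 lines: seyi kfl jgth wpsms gohup nds gjye taemk smiug
Hunk 6: at line 2 remove [jgth] add [nxi,qmlcr,abn] -> 11 lines: seyi kfl nxi qmlcr abn wpsms gohup nds gjye taemk smiug
Final line 11: smiug

Answer: smiug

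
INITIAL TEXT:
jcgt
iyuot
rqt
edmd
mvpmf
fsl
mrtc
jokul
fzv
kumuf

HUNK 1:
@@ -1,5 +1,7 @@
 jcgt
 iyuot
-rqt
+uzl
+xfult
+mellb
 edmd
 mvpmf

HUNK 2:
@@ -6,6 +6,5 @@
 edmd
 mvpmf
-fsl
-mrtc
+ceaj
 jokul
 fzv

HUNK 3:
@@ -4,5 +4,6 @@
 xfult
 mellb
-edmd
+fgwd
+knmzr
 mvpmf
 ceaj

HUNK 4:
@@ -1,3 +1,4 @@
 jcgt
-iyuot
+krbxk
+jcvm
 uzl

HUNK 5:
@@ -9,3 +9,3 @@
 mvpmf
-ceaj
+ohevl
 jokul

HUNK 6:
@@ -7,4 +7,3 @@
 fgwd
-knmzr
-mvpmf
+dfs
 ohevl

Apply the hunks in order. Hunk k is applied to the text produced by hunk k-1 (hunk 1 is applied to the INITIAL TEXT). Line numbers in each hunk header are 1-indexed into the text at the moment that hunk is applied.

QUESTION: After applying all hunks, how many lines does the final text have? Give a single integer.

Hunk 1: at line 1 remove [rqt] add [uzl,xfult,mellb] -> 12 lines: jcgt iyuot uzl xfult mellb edmd mvpmf fsl mrtc jokul fzv kumuf
Hunk 2: at line 6 remove [fsl,mrtc] add [ceaj] -> 11 lines: jcgt iyuot uzl xfult mellb edmd mvpmf ceaj jokul fzv kumuf
Hunk 3: at line 4 remove [edmd] add [fgwd,knmzr] -> 12 lines: jcgt iyuot uzl xfult mellb fgwd knmzr mvpmf ceaj jokul fzv kumuf
Hunk 4: at line 1 remove [iyuot] add [krbxk,jcvm] -> 13 lines: jcgt krbxk jcvm uzl xfult mellb fgwd knmzr mvpmf ceaj jokul fzv kumuf
Hunk 5: at line 9 remove [ceaj] add [ohevl] -> 13 lines: jcgt krbxk jcvm uzl xfult mellb fgwd knmzr mvpmf ohevl jokul fzv kumuf
Hunk 6: at line 7 remove [knmzr,mvpmf] add [dfs] -> 12 lines: jcgt krbxk jcvm uzl xfult mellb fgwd dfs ohevl jokul fzv kumuf
Final line count: 12

Answer: 12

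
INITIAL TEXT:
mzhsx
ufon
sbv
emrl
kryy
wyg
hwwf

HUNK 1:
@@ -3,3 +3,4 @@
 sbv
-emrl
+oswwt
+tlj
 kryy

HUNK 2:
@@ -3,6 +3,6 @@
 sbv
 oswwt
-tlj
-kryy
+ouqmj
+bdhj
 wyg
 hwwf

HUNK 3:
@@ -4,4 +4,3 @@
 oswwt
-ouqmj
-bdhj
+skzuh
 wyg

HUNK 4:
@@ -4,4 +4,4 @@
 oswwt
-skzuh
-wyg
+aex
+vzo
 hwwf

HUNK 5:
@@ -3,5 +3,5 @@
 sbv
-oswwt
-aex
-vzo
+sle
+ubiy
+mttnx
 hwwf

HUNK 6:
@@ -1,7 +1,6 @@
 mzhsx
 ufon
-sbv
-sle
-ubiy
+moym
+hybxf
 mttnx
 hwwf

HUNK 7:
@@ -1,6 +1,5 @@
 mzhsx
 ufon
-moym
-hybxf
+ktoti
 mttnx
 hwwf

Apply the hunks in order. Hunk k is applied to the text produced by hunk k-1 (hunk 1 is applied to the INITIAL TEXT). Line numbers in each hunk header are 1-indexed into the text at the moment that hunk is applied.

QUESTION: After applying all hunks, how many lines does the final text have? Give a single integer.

Answer: 5

Derivation:
Hunk 1: at line 3 remove [emrl] add [oswwt,tlj] -> 8 lines: mzhsx ufon sbv oswwt tlj kryy wyg hwwf
Hunk 2: at line 3 remove [tlj,kryy] add [ouqmj,bdhj] -> 8 lines: mzhsx ufon sbv oswwt ouqmj bdhj wyg hwwf
Hunk 3: at line 4 remove [ouqmj,bdhj] add [skzuh] -> 7 lines: mzhsx ufon sbv oswwt skzuh wyg hwwf
Hunk 4: at line 4 remove [skzuh,wyg] add [aex,vzo] -> 7 lines: mzhsx ufon sbv oswwt aex vzo hwwf
Hunk 5: at line 3 remove [oswwt,aex,vzo] add [sle,ubiy,mttnx] -> 7 lines: mzhsx ufon sbv sle ubiy mttnx hwwf
Hunk 6: at line 1 remove [sbv,sle,ubiy] add [moym,hybxf] -> 6 lines: mzhsx ufon moym hybxf mttnx hwwf
Hunk 7: at line 1 remove [moym,hybxf] add [ktoti] -> 5 lines: mzhsx ufon ktoti mttnx hwwf
Final line count: 5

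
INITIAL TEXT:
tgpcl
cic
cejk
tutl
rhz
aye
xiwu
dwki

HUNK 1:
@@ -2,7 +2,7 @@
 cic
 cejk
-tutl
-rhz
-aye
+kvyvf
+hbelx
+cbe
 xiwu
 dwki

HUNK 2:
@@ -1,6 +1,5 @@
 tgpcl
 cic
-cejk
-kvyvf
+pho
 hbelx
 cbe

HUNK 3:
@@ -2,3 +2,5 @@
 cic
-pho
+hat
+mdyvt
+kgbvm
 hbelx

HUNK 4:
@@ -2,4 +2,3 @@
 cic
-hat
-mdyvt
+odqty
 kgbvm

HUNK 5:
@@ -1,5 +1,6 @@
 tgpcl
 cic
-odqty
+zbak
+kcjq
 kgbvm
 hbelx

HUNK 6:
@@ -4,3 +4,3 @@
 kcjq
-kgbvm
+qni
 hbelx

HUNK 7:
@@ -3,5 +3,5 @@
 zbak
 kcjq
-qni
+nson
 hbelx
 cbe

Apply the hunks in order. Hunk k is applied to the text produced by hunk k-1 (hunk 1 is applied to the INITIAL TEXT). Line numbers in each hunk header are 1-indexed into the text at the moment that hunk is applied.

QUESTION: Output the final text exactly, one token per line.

Hunk 1: at line 2 remove [tutl,rhz,aye] add [kvyvf,hbelx,cbe] -> 8 lines: tgpcl cic cejk kvyvf hbelx cbe xiwu dwki
Hunk 2: at line 1 remove [cejk,kvyvf] add [pho] -> 7 lines: tgpcl cic pho hbelx cbe xiwu dwki
Hunk 3: at line 2 remove [pho] add [hat,mdyvt,kgbvm] -> 9 lines: tgpcl cic hat mdyvt kgbvm hbelx cbe xiwu dwki
Hunk 4: at line 2 remove [hat,mdyvt] add [odqty] -> 8 lines: tgpcl cic odqty kgbvm hbelx cbe xiwu dwki
Hunk 5: at line 1 remove [odqty] add [zbak,kcjq] -> 9 lines: tgpcl cic zbak kcjq kgbvm hbelx cbe xiwu dwki
Hunk 6: at line 4 remove [kgbvm] add [qni] -> 9 lines: tgpcl cic zbak kcjq qni hbelx cbe xiwu dwki
Hunk 7: at line 3 remove [qni] add [nson] -> 9 lines: tgpcl cic zbak kcjq nson hbelx cbe xiwu dwki

Answer: tgpcl
cic
zbak
kcjq
nson
hbelx
cbe
xiwu
dwki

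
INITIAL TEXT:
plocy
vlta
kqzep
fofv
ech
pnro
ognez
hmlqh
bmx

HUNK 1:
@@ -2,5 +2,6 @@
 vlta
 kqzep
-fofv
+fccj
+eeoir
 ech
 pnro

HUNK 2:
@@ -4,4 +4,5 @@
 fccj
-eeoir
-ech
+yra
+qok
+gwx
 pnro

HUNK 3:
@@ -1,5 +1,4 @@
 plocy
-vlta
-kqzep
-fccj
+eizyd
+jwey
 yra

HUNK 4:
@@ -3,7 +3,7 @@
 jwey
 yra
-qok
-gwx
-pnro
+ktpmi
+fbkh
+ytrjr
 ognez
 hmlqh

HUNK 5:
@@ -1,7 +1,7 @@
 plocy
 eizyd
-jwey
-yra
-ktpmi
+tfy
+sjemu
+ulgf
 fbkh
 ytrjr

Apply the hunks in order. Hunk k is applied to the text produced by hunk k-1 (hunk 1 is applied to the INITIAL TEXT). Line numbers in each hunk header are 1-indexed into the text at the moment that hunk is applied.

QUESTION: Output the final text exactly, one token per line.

Answer: plocy
eizyd
tfy
sjemu
ulgf
fbkh
ytrjr
ognez
hmlqh
bmx

Derivation:
Hunk 1: at line 2 remove [fofv] add [fccj,eeoir] -> 10 lines: plocy vlta kqzep fccj eeoir ech pnro ognez hmlqh bmx
Hunk 2: at line 4 remove [eeoir,ech] add [yra,qok,gwx] -> 11 lines: plocy vlta kqzep fccj yra qok gwx pnro ognez hmlqh bmx
Hunk 3: at line 1 remove [vlta,kqzep,fccj] add [eizyd,jwey] -> 10 lines: plocy eizyd jwey yra qok gwx pnro ognez hmlqh bmx
Hunk 4: at line 3 remove [qok,gwx,pnro] add [ktpmi,fbkh,ytrjr] -> 10 lines: plocy eizyd jwey yra ktpmi fbkh ytrjr ognez hmlqh bmx
Hunk 5: at line 1 remove [jwey,yra,ktpmi] add [tfy,sjemu,ulgf] -> 10 lines: plocy eizyd tfy sjemu ulgf fbkh ytrjr ognez hmlqh bmx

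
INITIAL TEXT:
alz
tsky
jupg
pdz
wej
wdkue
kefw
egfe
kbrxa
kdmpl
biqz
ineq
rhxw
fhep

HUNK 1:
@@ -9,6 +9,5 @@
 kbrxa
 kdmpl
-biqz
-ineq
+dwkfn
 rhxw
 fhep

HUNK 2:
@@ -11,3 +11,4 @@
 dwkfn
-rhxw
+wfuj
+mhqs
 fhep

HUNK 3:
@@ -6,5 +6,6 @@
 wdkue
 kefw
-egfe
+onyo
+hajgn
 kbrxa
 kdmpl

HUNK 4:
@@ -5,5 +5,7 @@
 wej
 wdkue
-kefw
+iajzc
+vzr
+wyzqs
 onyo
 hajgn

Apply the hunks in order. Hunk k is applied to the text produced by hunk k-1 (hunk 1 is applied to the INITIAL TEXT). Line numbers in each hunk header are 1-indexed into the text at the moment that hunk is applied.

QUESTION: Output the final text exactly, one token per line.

Answer: alz
tsky
jupg
pdz
wej
wdkue
iajzc
vzr
wyzqs
onyo
hajgn
kbrxa
kdmpl
dwkfn
wfuj
mhqs
fhep

Derivation:
Hunk 1: at line 9 remove [biqz,ineq] add [dwkfn] -> 13 lines: alz tsky jupg pdz wej wdkue kefw egfe kbrxa kdmpl dwkfn rhxw fhep
Hunk 2: at line 11 remove [rhxw] add [wfuj,mhqs] -> 14 lines: alz tsky jupg pdz wej wdkue kefw egfe kbrxa kdmpl dwkfn wfuj mhqs fhep
Hunk 3: at line 6 remove [egfe] add [onyo,hajgn] -> 15 lines: alz tsky jupg pdz wej wdkue kefw onyo hajgn kbrxa kdmpl dwkfn wfuj mhqs fhep
Hunk 4: at line 5 remove [kefw] add [iajzc,vzr,wyzqs] -> 17 lines: alz tsky jupg pdz wej wdkue iajzc vzr wyzqs onyo hajgn kbrxa kdmpl dwkfn wfuj mhqs fhep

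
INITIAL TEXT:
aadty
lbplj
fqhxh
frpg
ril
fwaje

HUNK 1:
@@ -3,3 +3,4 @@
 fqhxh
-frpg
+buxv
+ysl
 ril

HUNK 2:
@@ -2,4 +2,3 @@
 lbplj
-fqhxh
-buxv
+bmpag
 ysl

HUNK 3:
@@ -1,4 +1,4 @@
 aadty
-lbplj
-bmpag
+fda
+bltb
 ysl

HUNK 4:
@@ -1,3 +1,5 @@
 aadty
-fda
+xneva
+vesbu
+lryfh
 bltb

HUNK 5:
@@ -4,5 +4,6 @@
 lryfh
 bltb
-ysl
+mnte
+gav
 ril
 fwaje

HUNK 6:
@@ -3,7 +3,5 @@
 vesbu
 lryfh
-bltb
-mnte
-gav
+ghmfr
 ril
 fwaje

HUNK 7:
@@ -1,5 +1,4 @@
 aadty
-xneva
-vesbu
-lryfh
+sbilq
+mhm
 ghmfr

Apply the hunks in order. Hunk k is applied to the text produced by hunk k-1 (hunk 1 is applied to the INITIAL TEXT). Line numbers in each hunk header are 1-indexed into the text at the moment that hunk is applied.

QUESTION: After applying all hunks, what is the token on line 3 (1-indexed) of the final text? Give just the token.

Hunk 1: at line 3 remove [frpg] add [buxv,ysl] -> 7 lines: aadty lbplj fqhxh buxv ysl ril fwaje
Hunk 2: at line 2 remove [fqhxh,buxv] add [bmpag] -> 6 lines: aadty lbplj bmpag ysl ril fwaje
Hunk 3: at line 1 remove [lbplj,bmpag] add [fda,bltb] -> 6 lines: aadty fda bltb ysl ril fwaje
Hunk 4: at line 1 remove [fda] add [xneva,vesbu,lryfh] -> 8 lines: aadty xneva vesbu lryfh bltb ysl ril fwaje
Hunk 5: at line 4 remove [ysl] add [mnte,gav] -> 9 lines: aadty xneva vesbu lryfh bltb mnte gav ril fwaje
Hunk 6: at line 3 remove [bltb,mnte,gav] add [ghmfr] -> 7 lines: aadty xneva vesbu lryfh ghmfr ril fwaje
Hunk 7: at line 1 remove [xneva,vesbu,lryfh] add [sbilq,mhm] -> 6 lines: aadty sbilq mhm ghmfr ril fwaje
Final line 3: mhm

Answer: mhm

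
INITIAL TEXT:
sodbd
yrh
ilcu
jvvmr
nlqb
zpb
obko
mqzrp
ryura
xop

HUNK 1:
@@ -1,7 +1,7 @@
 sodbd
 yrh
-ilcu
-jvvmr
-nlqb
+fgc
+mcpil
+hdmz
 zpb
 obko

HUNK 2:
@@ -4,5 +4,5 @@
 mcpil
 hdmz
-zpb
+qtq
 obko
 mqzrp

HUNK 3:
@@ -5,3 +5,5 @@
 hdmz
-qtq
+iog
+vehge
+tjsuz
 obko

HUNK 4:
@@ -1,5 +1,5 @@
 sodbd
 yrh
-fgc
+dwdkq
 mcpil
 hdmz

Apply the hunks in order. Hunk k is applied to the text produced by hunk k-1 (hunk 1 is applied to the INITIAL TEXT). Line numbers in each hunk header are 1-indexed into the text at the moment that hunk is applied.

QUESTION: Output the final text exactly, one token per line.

Answer: sodbd
yrh
dwdkq
mcpil
hdmz
iog
vehge
tjsuz
obko
mqzrp
ryura
xop

Derivation:
Hunk 1: at line 1 remove [ilcu,jvvmr,nlqb] add [fgc,mcpil,hdmz] -> 10 lines: sodbd yrh fgc mcpil hdmz zpb obko mqzrp ryura xop
Hunk 2: at line 4 remove [zpb] add [qtq] -> 10 lines: sodbd yrh fgc mcpil hdmz qtq obko mqzrp ryura xop
Hunk 3: at line 5 remove [qtq] add [iog,vehge,tjsuz] -> 12 lines: sodbd yrh fgc mcpil hdmz iog vehge tjsuz obko mqzrp ryura xop
Hunk 4: at line 1 remove [fgc] add [dwdkq] -> 12 lines: sodbd yrh dwdkq mcpil hdmz iog vehge tjsuz obko mqzrp ryura xop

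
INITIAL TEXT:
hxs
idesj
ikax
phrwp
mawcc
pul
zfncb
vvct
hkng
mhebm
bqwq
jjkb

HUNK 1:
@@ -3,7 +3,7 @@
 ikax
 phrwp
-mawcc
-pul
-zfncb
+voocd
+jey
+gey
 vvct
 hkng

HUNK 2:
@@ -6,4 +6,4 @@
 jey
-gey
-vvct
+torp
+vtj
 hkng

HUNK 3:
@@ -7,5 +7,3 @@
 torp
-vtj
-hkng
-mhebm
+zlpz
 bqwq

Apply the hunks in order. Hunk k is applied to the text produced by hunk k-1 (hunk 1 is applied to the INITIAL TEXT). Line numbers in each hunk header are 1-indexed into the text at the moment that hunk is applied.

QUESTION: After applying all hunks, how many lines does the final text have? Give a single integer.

Hunk 1: at line 3 remove [mawcc,pul,zfncb] add [voocd,jey,gey] -> 12 lines: hxs idesj ikax phrwp voocd jey gey vvct hkng mhebm bqwq jjkb
Hunk 2: at line 6 remove [gey,vvct] add [torp,vtj] -> 12 lines: hxs idesj ikax phrwp voocd jey torp vtj hkng mhebm bqwq jjkb
Hunk 3: at line 7 remove [vtj,hkng,mhebm] add [zlpz] -> 10 lines: hxs idesj ikax phrwp voocd jey torp zlpz bqwq jjkb
Final line count: 10

Answer: 10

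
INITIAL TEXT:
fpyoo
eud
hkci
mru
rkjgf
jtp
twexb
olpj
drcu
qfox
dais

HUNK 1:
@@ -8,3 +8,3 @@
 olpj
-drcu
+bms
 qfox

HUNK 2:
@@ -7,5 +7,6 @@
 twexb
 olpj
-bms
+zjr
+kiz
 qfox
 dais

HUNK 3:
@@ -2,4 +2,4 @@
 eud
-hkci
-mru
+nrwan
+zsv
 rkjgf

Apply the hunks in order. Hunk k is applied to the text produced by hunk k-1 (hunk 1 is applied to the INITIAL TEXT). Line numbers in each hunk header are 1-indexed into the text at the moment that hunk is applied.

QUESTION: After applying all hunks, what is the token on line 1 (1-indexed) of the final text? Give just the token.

Answer: fpyoo

Derivation:
Hunk 1: at line 8 remove [drcu] add [bms] -> 11 lines: fpyoo eud hkci mru rkjgf jtp twexb olpj bms qfox dais
Hunk 2: at line 7 remove [bms] add [zjr,kiz] -> 12 lines: fpyoo eud hkci mru rkjgf jtp twexb olpj zjr kiz qfox dais
Hunk 3: at line 2 remove [hkci,mru] add [nrwan,zsv] -> 12 lines: fpyoo eud nrwan zsv rkjgf jtp twexb olpj zjr kiz qfox dais
Final line 1: fpyoo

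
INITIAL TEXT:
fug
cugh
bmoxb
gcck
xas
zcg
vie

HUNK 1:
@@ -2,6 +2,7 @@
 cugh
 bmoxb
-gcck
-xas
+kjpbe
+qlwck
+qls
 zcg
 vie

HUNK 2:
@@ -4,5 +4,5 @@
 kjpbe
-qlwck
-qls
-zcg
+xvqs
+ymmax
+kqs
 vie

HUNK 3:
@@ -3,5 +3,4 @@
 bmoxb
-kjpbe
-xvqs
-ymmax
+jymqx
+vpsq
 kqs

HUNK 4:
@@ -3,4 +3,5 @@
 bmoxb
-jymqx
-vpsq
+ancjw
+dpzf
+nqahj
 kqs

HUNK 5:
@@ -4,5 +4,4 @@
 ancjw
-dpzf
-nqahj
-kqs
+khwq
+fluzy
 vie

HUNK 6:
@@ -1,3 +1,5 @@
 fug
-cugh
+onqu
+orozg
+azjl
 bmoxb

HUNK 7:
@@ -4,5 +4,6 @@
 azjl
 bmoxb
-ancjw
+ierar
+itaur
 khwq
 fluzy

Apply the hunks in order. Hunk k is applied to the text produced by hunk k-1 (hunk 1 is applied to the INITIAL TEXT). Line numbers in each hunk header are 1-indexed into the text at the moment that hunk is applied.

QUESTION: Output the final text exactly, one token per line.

Answer: fug
onqu
orozg
azjl
bmoxb
ierar
itaur
khwq
fluzy
vie

Derivation:
Hunk 1: at line 2 remove [gcck,xas] add [kjpbe,qlwck,qls] -> 8 lines: fug cugh bmoxb kjpbe qlwck qls zcg vie
Hunk 2: at line 4 remove [qlwck,qls,zcg] add [xvqs,ymmax,kqs] -> 8 lines: fug cugh bmoxb kjpbe xvqs ymmax kqs vie
Hunk 3: at line 3 remove [kjpbe,xvqs,ymmax] add [jymqx,vpsq] -> 7 lines: fug cugh bmoxb jymqx vpsq kqs vie
Hunk 4: at line 3 remove [jymqx,vpsq] add [ancjw,dpzf,nqahj] -> 8 lines: fug cugh bmoxb ancjw dpzf nqahj kqs vie
Hunk 5: at line 4 remove [dpzf,nqahj,kqs] add [khwq,fluzy] -> 7 lines: fug cugh bmoxb ancjw khwq fluzy vie
Hunk 6: at line 1 remove [cugh] add [onqu,orozg,azjl] -> 9 lines: fug onqu orozg azjl bmoxb ancjw khwq fluzy vie
Hunk 7: at line 4 remove [ancjw] add [ierar,itaur] -> 10 lines: fug onqu orozg azjl bmoxb ierar itaur khwq fluzy vie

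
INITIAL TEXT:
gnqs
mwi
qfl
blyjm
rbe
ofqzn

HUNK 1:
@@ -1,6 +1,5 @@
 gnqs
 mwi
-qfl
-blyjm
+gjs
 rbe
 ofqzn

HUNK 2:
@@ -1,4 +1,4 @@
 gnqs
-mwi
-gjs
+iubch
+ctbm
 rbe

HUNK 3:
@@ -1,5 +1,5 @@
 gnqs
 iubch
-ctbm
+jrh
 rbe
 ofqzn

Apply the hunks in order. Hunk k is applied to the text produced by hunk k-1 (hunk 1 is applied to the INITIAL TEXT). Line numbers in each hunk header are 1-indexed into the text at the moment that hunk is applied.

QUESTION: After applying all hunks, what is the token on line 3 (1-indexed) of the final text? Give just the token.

Hunk 1: at line 1 remove [qfl,blyjm] add [gjs] -> 5 lines: gnqs mwi gjs rbe ofqzn
Hunk 2: at line 1 remove [mwi,gjs] add [iubch,ctbm] -> 5 lines: gnqs iubch ctbm rbe ofqzn
Hunk 3: at line 1 remove [ctbm] add [jrh] -> 5 lines: gnqs iubch jrh rbe ofqzn
Final line 3: jrh

Answer: jrh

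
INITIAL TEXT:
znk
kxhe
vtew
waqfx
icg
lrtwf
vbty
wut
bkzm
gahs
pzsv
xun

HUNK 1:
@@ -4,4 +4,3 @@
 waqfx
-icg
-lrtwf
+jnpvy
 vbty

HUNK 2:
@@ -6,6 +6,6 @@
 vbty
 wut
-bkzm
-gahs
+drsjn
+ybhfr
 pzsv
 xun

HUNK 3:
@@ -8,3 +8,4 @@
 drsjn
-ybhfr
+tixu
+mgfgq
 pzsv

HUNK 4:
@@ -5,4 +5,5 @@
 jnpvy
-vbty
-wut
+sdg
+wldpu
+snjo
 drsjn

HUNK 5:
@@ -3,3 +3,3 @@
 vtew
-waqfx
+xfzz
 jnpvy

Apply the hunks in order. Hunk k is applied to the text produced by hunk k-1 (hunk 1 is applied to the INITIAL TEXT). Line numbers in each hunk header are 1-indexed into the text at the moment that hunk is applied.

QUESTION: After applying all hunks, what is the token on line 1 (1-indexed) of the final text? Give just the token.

Hunk 1: at line 4 remove [icg,lrtwf] add [jnpvy] -> 11 lines: znk kxhe vtew waqfx jnpvy vbty wut bkzm gahs pzsv xun
Hunk 2: at line 6 remove [bkzm,gahs] add [drsjn,ybhfr] -> 11 lines: znk kxhe vtew waqfx jnpvy vbty wut drsjn ybhfr pzsv xun
Hunk 3: at line 8 remove [ybhfr] add [tixu,mgfgq] -> 12 lines: znk kxhe vtew waqfx jnpvy vbty wut drsjn tixu mgfgq pzsv xun
Hunk 4: at line 5 remove [vbty,wut] add [sdg,wldpu,snjo] -> 13 lines: znk kxhe vtew waqfx jnpvy sdg wldpu snjo drsjn tixu mgfgq pzsv xun
Hunk 5: at line 3 remove [waqfx] add [xfzz] -> 13 lines: znk kxhe vtew xfzz jnpvy sdg wldpu snjo drsjn tixu mgfgq pzsv xun
Final line 1: znk

Answer: znk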